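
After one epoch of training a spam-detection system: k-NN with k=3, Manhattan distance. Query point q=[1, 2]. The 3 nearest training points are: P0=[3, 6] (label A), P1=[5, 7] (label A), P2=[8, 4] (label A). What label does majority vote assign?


d(q,P0) = 6  (label A)
d(q,P1) = 9  (label A)
d(q,P2) = 9  (label A)
Votes: A=3, B=0
Majority → A

A


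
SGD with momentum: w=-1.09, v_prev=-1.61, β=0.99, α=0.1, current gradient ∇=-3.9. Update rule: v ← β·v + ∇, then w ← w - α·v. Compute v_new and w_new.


v_new = 0.99·-1.61 - 3.9 = -1.5939 - 3.9 = -5.4939
w_new = -1.09 - 0.1·-5.4939 = -1.09 + 0.54939 = -0.54061

v_new=-5.4939, w_new=-0.54061


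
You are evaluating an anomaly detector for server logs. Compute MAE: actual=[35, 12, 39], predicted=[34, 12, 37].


Absolute errors: |35-34|=1, |12-12|=0, |39-37|=2
Sum = 3
MAE = 3/3 = 1

1


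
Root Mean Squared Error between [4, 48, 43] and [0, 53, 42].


MSE = 42/3 = 14
RMSE = √(42/3) = 3.7417

3.7417


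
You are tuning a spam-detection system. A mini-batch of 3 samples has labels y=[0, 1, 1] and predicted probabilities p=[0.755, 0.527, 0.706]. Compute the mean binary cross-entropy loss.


L[0] = -ln(1-0.755) = -ln(0.245) = 1.4065
L[1] = -ln(0.527) = 0.6406
L[2] = -ln(0.706) = 0.3481
mean = (1.4065 + 0.6406 + 0.3481)/3 = 0.7984

0.7984


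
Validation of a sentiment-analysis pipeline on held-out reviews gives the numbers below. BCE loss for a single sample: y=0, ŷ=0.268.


BCE = -[y·ln(p) + (1-y)·ln(1-p)]
= -0 - 1·ln(1-0.268)
= -ln(0.732) = 0.312

0.312


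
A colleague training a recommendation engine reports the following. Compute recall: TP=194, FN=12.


Recall = TP/(TP+FN)
= 194/(194+12)
= 194/206 = 94.17%

94.17%


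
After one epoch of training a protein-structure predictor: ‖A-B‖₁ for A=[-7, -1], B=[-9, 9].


d = |-7+ 9| + |-1-9|
  = 2 + 10
  = 12

12


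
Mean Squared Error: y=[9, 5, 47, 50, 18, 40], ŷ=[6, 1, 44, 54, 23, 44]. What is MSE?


Squared errors: (9-6)²=9, (5-1)²=16, (47-44)²=9, (50-54)²=16, (18-23)²=25, (40-44)²=16
Sum = 91
MSE = 91/6 = 91/6

91/6


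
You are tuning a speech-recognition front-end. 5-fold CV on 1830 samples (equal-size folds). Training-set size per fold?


Fold size = 1830/5 = 366
Training per fold = 1830 - 366 = 1464

1464


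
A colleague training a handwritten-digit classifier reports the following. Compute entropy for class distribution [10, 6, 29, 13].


Probabilities: [10/58, 6/58, 29/58, 13/58] ≈ [0.1724, 0.1034, 0.5, 0.2241]
H = -((10/58)·log₂(10/58) + (6/58)·log₂(6/58) + (29/58)·log₂(29/58) + (13/58)·log₂(13/58))
  = 1.7594 bits

1.7594 bits


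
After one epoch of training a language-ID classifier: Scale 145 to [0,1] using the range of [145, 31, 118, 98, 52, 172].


min=31, max=172
(145-31)/(172-31) = 114/141 = 0.8085

0.8085


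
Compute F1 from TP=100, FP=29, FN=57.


Precision = 100/129 = 0.7752
Recall = 100/157 = 0.6369
F1 = 2·P·R/(P+R) = 2·TP/(2·TP+FP+FN) = 200/(200+29+57) = 200/286 = 0.6993

0.6993


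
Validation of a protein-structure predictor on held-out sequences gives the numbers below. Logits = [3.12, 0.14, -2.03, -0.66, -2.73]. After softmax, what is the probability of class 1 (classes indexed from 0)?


Exponentials: e^3.12=22.6464, e^0.14=1.1503, e^-2.03=0.1313, e^-0.66=0.5169, e^-2.73=0.0652
Sum = 24.5101
Softmax = [0.924, 0.0469, 0.0054, 0.0211, 0.0027]
p[1] = 1.1503/24.5101 = 0.0469

0.0469


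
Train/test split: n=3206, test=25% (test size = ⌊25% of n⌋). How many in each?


Test = ⌊3206·25/100⌋ = 801
Train = 3206 - 801 = 2405

Train: 2405, Test: 801


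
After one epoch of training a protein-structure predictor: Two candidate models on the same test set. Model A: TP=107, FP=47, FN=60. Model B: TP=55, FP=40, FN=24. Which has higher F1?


Model A: P=107/154=0.6948, R=107/167=0.6407, F1=2PR/(P+R)=2TP/(2TP+FP+FN)=214/321=0.6667
Model B: P=55/95=0.5789, R=55/79=0.6962, F1=2PR/(P+R)=2TP/(2TP+FP+FN)=110/174=0.6322
0.6667 > 0.6322 → Model A

Model A


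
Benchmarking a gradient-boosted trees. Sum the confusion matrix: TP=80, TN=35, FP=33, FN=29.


Total = TP + TN + FP + FN
= 80 + 35 + 33 + 29
= 177
(Predicted positive: 113, predicted negative: 64)

177


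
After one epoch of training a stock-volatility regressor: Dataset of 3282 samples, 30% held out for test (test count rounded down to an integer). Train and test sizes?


Test = ⌊3282·30/100⌋ = 984
Train = 3282 - 984 = 2298

Train: 2298, Test: 984


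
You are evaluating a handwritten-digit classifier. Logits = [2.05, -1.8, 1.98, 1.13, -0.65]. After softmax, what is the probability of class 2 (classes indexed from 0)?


Exponentials: e^2.05=7.7679, e^-1.8=0.1653, e^1.98=7.2427, e^1.13=3.0957, e^-0.65=0.522
Sum = 18.7936
Softmax = [0.4133, 0.0088, 0.3854, 0.1647, 0.0278]
p[2] = 7.2427/18.7936 = 0.3854

0.3854


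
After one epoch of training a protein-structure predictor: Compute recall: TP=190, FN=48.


Recall = TP/(TP+FN)
= 190/(190+48)
= 190/238 = 79.83%

79.83%


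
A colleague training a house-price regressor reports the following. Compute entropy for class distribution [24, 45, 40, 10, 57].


Probabilities: [24/176, 45/176, 40/176, 10/176, 57/176] ≈ [0.1364, 0.2557, 0.2273, 0.0568, 0.3239]
H = -((24/176)·log₂(24/176) + (45/176)·log₂(45/176) + (40/176)·log₂(40/176) + (10/176)·log₂(10/176) + (57/176)·log₂(57/176))
  = 2.1427 bits

2.1427 bits


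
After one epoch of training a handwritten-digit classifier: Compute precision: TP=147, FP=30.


Precision = TP/(TP+FP)
= 147/(147+30)
= 147/177 = 83.05%

83.05%


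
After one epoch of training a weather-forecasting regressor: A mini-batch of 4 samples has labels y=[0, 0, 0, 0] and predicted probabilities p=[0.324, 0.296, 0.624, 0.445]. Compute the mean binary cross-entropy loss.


L[0] = -ln(1-0.324) = -ln(0.676) = 0.3916
L[1] = -ln(1-0.296) = -ln(0.704) = 0.351
L[2] = -ln(1-0.624) = -ln(0.376) = 0.9782
L[3] = -ln(1-0.445) = -ln(0.555) = 0.5888
mean = (0.3916 + 0.351 + 0.9782 + 0.5888)/4 = 0.5774

0.5774


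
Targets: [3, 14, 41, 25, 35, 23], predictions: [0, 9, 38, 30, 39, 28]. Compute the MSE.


Squared errors: (3-0)²=9, (14-9)²=25, (41-38)²=9, (25-30)²=25, (35-39)²=16, (23-28)²=25
Sum = 109
MSE = 109/6 = 109/6

109/6


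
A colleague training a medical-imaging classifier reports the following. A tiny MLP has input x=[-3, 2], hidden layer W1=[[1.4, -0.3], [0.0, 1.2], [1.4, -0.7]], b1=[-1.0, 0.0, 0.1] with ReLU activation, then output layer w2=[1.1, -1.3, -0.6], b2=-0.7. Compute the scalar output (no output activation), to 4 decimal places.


z1[0] = (1.4)·(-3) + (-0.3)·(2) - 1.0 = -5.8
z1[1] = (0.0)·(-3) + (1.2)·(2) + 0.0 = 2.4
z1[2] = (1.4)·(-3) + (-0.7)·(2) + 0.1 = -5.5
h = ReLU(z1) = [0.0, 2.4, 0.0]
output = (1.1)·(0.0) + (-1.3)·(2.4) + (-0.6)·(0.0) - 0.7 = -3.82

-3.82


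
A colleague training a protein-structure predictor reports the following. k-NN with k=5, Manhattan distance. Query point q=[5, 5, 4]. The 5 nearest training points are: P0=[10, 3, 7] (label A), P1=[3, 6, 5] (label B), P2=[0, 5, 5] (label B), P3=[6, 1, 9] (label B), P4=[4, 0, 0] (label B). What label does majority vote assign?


d(q,P0) = 10  (label A)
d(q,P1) = 4  (label B)
d(q,P2) = 6  (label B)
d(q,P3) = 10  (label B)
d(q,P4) = 10  (label B)
Votes: A=1, B=4
Majority → B

B


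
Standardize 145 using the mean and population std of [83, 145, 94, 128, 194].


μ = 128.8, σ = 39.5545
z = (145 - 128.8)/39.5545 = 0.4096

0.4096


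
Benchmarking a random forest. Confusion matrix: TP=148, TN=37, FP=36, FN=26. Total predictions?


Total = TP + TN + FP + FN
= 148 + 37 + 36 + 26
= 247
(Predicted positive: 184, predicted negative: 63)

247


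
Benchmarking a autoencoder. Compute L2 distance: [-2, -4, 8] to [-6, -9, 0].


d = √((-2+ 6)² + (-4+ 9)² + (8-0)²)
  = √(16 + 25 + 64)
  = √105 = 10.247

10.247


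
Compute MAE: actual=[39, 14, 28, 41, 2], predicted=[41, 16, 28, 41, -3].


Absolute errors: |39-41|=2, |14-16|=2, |28-28|=0, |41-41|=0, |2+ 3|=5
Sum = 9
MAE = 9/5 = 9/5

9/5


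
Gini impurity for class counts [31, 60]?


Probabilities: [31/91, 60/91] ≈ [0.3407, 0.6593]
Σpᵢ² = (961 + 3600)/91² = 4561/8281
Gini = 1 - Σpᵢ² = 1 - 4561/8281 = 0.4492

0.4492


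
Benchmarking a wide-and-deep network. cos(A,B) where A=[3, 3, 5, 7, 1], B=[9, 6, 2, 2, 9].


A·B = 3·9 + 3·6 + 5·2 + 7·2 + 1·9 = 78
‖A‖ = √93 = 9.6437, ‖B‖ = √206 = 14.3527
cos = 78/(√93·√206) = 78/√19158 = 0.5635

0.5635


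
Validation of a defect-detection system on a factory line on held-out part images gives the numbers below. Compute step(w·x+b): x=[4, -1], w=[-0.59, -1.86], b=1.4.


z = (4)·(-0.59) + (-1)·(-1.86) + 1.4
  = 0.9
step(z) = 1 (z≥0)

1


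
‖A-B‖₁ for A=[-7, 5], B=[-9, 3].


d = |-7+ 9| + |5-3|
  = 2 + 2
  = 4

4


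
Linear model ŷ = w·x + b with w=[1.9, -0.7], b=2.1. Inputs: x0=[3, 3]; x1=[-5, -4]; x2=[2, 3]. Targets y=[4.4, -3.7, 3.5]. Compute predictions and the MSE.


ŷ0 = (1.9)·(3) + (-0.7)·(3) + 2.1 = 5.7
ŷ1 = (1.9)·(-5) + (-0.7)·(-4) + 2.1 = -4.6
ŷ2 = (1.9)·(2) + (-0.7)·(3) + 2.1 = 3.8
errors² = [1.69, 0.81, 0.09]
MSE = 2.5900/3 = 0.8633

0.8633


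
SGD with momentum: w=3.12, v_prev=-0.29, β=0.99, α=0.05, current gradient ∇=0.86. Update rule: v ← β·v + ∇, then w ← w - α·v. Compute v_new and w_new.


v_new = 0.99·-0.29 + 0.86 = -0.2871 + 0.86 = 0.5729
w_new = 3.12 - 0.05·0.5729 = 3.12 - 0.028645 = 3.091355

v_new=0.5729, w_new=3.091355


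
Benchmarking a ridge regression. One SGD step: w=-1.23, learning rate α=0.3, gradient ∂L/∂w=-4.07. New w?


w_new = w - α·∇
= -1.23 - 0.3·-4.07
= -1.23 + 1.221
= -0.009

-0.009


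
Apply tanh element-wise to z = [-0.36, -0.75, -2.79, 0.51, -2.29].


tanh(-0.36) = -0.3452
tanh(-0.75) = -0.6351
tanh(-2.79) = -0.9925
tanh(0.51) = 0.4699
tanh(-2.29) = -0.9797
result = [-0.3452, -0.6351, -0.9925, 0.4699, -0.9797]

[-0.3452, -0.6351, -0.9925, 0.4699, -0.9797]


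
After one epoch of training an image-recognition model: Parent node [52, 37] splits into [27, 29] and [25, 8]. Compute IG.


Parent = [52, 37], H_parent = 0.9794
H_left = 0.9991 (n=56), H_right = 0.799 (n=33)
H_children = (56/89)·0.9991 + (33/89)·0.799 = 0.9249
IG = 0.9794 - 0.9249 = 0.0545

0.0545


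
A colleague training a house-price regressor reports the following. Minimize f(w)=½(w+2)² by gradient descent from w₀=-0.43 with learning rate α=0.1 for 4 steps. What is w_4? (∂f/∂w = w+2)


step 1: grad = -0.43+2 = 1.57; w = -0.43 - 0.1·(1.57) = -0.587
step 2: grad = -0.587+2 = 1.413; w = -0.587 - 0.1·(1.413) = -0.7283
step 3: grad = -0.7283+2 = 1.2717; w = -0.7283 - 0.1·(1.2717) = -0.85547
step 4: grad = -0.85547+2 = 1.14453; w = -0.85547 - 0.1·(1.14453) = -0.969923

-0.969923


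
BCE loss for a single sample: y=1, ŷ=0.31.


BCE = -[y·ln(p) + (1-y)·ln(1-p)]
= -1·ln(0.31) - 0
= -ln(0.31) = 1.1712

1.1712


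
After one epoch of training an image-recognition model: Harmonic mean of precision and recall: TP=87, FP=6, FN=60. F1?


Precision = 87/93 = 0.9355
Recall = 87/147 = 0.5918
F1 = 2·P·R/(P+R) = 2·TP/(2·TP+FP+FN) = 174/(174+6+60) = 174/240 = 0.725

0.725


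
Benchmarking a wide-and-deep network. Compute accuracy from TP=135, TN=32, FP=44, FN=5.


Accuracy = (TP+TN)/(TP+TN+FP+FN)
= (135+32)/(216)
= 167/216 = 77.31%

77.31%


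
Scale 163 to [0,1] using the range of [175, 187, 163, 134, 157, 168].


min=134, max=187
(163-134)/(187-134) = 29/53 = 0.5472

0.5472


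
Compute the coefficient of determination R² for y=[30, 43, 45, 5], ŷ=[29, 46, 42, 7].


ȳ = 30.75
SS_res = Σ(y-ŷ)² = 23
SS_tot = Σ(y-ȳ)² = 1016.75
R² = 1 - SS_res/SS_tot = 1 - 0.0226 = 0.9774

0.9774


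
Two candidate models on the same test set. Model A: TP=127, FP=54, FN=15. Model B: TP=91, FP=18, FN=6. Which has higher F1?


Model A: P=127/181=0.7017, R=127/142=0.8944, F1=2PR/(P+R)=2TP/(2TP+FP+FN)=254/323=0.7864
Model B: P=91/109=0.8349, R=91/97=0.9381, F1=2PR/(P+R)=2TP/(2TP+FP+FN)=182/206=0.8835
0.7864 < 0.8835 → Model B

Model B


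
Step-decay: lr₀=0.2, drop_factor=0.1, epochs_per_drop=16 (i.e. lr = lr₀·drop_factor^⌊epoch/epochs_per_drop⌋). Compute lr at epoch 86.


n_drops = ⌊86/16⌋ = 5
lr = 0.2·0.1^5 = 0.2·0.00001 = 0.000002

0.000002


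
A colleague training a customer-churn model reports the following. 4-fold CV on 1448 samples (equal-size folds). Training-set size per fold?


Fold size = 1448/4 = 362
Training per fold = 1448 - 362 = 1086

1086


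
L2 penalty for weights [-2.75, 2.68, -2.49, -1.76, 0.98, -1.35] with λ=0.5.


‖w‖₂² = (-2.75)² + (2.68)² + (-2.49)² + (-1.76)² + (0.98)² + (-1.35)²
     = 7.5625 + 7.1824 + 6.2001 + 3.0976 + 0.9604 + 1.8225
     = 26.8255
λ·‖w‖₂² = 0.5·26.8255 = 13.41275

13.41275


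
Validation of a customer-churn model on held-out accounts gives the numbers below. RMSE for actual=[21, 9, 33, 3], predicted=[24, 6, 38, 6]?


MSE = 52/4 = 13
RMSE = √(52/4) = 3.6056

3.6056


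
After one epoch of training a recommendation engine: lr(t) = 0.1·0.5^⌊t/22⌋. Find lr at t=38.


n_drops = ⌊38/22⌋ = 1
lr = 0.1·0.5^1 = 0.1·0.5 = 0.05

0.05


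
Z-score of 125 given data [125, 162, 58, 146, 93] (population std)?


μ = 116.8, σ = 37.3813
z = (125 - 116.8)/37.3813 = 0.2194

0.2194


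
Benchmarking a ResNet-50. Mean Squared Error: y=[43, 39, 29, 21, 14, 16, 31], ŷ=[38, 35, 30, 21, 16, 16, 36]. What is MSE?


Squared errors: (43-38)²=25, (39-35)²=16, (29-30)²=1, (21-21)²=0, (14-16)²=4, (16-16)²=0, (31-36)²=25
Sum = 71
MSE = 71/7 = 71/7

71/7


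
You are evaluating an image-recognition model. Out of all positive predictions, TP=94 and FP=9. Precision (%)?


Precision = TP/(TP+FP)
= 94/(94+9)
= 94/103 = 91.26%

91.26%


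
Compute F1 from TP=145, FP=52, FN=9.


Precision = 145/197 = 0.736
Recall = 145/154 = 0.9416
F1 = 2·P·R/(P+R) = 2·TP/(2·TP+FP+FN) = 290/(290+52+9) = 290/351 = 0.8262

0.8262


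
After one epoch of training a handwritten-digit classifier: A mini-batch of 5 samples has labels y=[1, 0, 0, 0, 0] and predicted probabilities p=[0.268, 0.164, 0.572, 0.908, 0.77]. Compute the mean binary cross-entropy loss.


L[0] = -ln(0.268) = 1.3168
L[1] = -ln(1-0.164) = -ln(0.836) = 0.1791
L[2] = -ln(1-0.572) = -ln(0.428) = 0.8486
L[3] = -ln(1-0.908) = -ln(0.092) = 2.386
L[4] = -ln(1-0.77) = -ln(0.23) = 1.4697
mean = (1.3168 + 0.1791 + 0.8486 + 2.386 + 1.4697)/5 = 1.24

1.24


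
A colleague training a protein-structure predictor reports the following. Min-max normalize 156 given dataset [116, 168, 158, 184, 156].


min=116, max=184
(156-116)/(184-116) = 40/68 = 0.5882

0.5882


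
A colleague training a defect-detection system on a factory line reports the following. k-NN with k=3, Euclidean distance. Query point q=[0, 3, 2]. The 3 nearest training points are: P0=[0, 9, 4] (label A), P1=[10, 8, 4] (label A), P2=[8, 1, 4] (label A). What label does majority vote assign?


d(q,P0) = 6.3246  (label A)
d(q,P1) = 11.3578  (label A)
d(q,P2) = 8.4853  (label A)
Votes: A=3, B=0
Majority → A

A


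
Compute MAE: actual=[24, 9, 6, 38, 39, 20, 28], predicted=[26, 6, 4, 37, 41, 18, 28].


Absolute errors: |24-26|=2, |9-6|=3, |6-4|=2, |38-37|=1, |39-41|=2, |20-18|=2, |28-28|=0
Sum = 12
MAE = 12/7 = 12/7

12/7


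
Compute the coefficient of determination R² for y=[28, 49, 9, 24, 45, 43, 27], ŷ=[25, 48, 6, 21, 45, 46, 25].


ȳ = 32.1429
SS_res = Σ(y-ŷ)² = 41
SS_tot = Σ(y-ȳ)² = 1212.86
R² = 1 - SS_res/SS_tot = 1 - 0.0338 = 0.9662

0.9662


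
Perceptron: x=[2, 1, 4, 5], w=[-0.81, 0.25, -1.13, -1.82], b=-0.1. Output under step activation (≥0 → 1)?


z = (2)·(-0.81) + (1)·(0.25) + (4)·(-1.13) + (5)·(-1.82) - 0.1
  = -15.09
step(z) = 0 (z<0)

0


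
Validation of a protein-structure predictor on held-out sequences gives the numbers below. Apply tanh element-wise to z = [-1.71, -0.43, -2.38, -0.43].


tanh(-1.71) = -0.9366
tanh(-0.43) = -0.4053
tanh(-2.38) = -0.983
tanh(-0.43) = -0.4053
result = [-0.9366, -0.4053, -0.983, -0.4053]

[-0.9366, -0.4053, -0.983, -0.4053]


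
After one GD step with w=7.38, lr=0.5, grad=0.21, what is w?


w_new = w - α·∇
= 7.38 - 0.5·0.21
= 7.38 - 0.105
= 7.275

7.275


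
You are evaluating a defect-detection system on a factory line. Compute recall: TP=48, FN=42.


Recall = TP/(TP+FN)
= 48/(48+42)
= 48/90 = 53.33%

53.33%


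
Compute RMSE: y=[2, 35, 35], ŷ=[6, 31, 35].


MSE = 32/3 = 10.6667
RMSE = √(32/3) = 3.266

3.266


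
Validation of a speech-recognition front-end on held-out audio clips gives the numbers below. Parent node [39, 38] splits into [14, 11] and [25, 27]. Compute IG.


Parent = [39, 38], H_parent = 0.9999
H_left = 0.9896 (n=25), H_right = 0.9989 (n=52)
H_children = (25/77)·0.9896 + (52/77)·0.9989 = 0.9959
IG = 0.9999 - 0.9959 = 0.004

0.004


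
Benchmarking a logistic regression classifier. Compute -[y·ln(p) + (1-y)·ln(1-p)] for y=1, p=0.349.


BCE = -[y·ln(p) + (1-y)·ln(1-p)]
= -1·ln(0.349) - 0
= -ln(0.349) = 1.0527

1.0527


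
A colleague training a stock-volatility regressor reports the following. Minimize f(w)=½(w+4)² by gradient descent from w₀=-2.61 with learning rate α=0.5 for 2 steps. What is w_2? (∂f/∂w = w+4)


step 1: grad = -2.61+4 = 1.39; w = -2.61 - 0.5·(1.39) = -3.305
step 2: grad = -3.305+4 = 0.695; w = -3.305 - 0.5·(0.695) = -3.6525

-3.6525


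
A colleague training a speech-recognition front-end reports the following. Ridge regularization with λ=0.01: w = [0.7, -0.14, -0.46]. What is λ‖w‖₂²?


‖w‖₂² = (0.7)² + (-0.14)² + (-0.46)²
     = 0.49 + 0.0196 + 0.2116
     = 0.7212
λ·‖w‖₂² = 0.01·0.7212 = 0.007212

0.007212


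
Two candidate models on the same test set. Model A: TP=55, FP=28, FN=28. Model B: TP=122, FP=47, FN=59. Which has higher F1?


Model A: P=55/83=0.6627, R=55/83=0.6627, F1=2PR/(P+R)=2TP/(2TP+FP+FN)=110/166=0.6627
Model B: P=122/169=0.7219, R=122/181=0.674, F1=2PR/(P+R)=2TP/(2TP+FP+FN)=244/350=0.6971
0.6627 < 0.6971 → Model B

Model B


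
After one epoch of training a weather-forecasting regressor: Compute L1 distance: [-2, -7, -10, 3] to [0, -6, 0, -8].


d = |-2-0| + |-7+ 6| + |-10-0| + |3+ 8|
  = 2 + 1 + 10 + 11
  = 24

24


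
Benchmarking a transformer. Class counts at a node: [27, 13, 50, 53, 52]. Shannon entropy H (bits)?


Probabilities: [27/195, 13/195, 50/195, 53/195, 52/195] ≈ [0.1385, 0.0667, 0.2564, 0.2718, 0.2667]
H = -((27/195)·log₂(27/195) + (13/195)·log₂(13/195) + (50/195)·log₂(50/195) + (53/195)·log₂(53/195) + (52/195)·log₂(52/195))
  = 2.1782 bits

2.1782 bits


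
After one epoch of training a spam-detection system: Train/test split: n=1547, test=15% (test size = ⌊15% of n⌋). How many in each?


Test = ⌊1547·15/100⌋ = 232
Train = 1547 - 232 = 1315

Train: 1315, Test: 232


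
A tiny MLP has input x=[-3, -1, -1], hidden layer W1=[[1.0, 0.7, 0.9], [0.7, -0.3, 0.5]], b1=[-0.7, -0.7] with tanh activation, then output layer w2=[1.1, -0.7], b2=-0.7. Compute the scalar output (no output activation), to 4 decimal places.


z1[0] = (1.0)·(-3) + (0.7)·(-1) + (0.9)·(-1) - 0.7 = -5.3
z1[1] = (0.7)·(-3) + (-0.3)·(-1) + (0.5)·(-1) - 0.7 = -3.0
h = tanh(z1) = [-1.0, -0.9951]
output = (1.1)·(-1.0) + (-0.7)·(-0.9951) - 0.7 = -1.1034

-1.1034


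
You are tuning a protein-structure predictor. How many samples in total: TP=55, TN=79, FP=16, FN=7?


Total = TP + TN + FP + FN
= 55 + 79 + 16 + 7
= 157
(Predicted positive: 71, predicted negative: 86)

157


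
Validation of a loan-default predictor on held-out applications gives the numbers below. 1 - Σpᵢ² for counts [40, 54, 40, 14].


Probabilities: [40/148, 54/148, 40/148, 14/148] ≈ [0.2703, 0.3649, 0.2703, 0.0946]
Σpᵢ² = (1600 + 2916 + 1600 + 196)/148² = 6312/21904
Gini = 1 - Σpᵢ² = 1 - 6312/21904 = 0.7118

0.7118


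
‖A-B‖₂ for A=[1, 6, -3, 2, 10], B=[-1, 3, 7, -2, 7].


d = √((1+ 1)² + (6-3)² + (-3-7)² + (2+ 2)² + (10-7)²)
  = √(4 + 9 + 100 + 16 + 9)
  = √138 = 11.7473

11.7473


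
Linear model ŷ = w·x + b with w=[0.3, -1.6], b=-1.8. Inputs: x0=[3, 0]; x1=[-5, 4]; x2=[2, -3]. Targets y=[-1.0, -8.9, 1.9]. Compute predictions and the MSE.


ŷ0 = (0.3)·(3) + (-1.6)·(0) - 1.8 = -0.9
ŷ1 = (0.3)·(-5) + (-1.6)·(4) - 1.8 = -9.7
ŷ2 = (0.3)·(2) + (-1.6)·(-3) - 1.8 = 3.6
errors² = [0.01, 0.64, 2.89]
MSE = 3.5400/3 = 1.18

1.18


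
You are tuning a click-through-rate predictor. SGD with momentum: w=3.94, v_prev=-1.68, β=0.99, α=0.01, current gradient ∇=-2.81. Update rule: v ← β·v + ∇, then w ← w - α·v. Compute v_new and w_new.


v_new = 0.99·-1.68 - 2.81 = -1.6632 - 2.81 = -4.4732
w_new = 3.94 - 0.01·-4.4732 = 3.94 + 0.044732 = 3.984732

v_new=-4.4732, w_new=3.984732


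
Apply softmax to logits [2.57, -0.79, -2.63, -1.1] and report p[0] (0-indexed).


Exponentials: e^2.57=13.0658, e^-0.79=0.4538, e^-2.63=0.0721, e^-1.1=0.3329
Sum = 13.9246
Softmax = [0.9383, 0.0326, 0.0052, 0.0239]
p[0] = 13.0658/13.9246 = 0.9383

0.9383


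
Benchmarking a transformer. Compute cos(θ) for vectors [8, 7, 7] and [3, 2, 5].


A·B = 8·3 + 7·2 + 7·5 = 73
‖A‖ = √162 = 12.7279, ‖B‖ = √38 = 6.1644
cos = 73/(√162·√38) = 73/√6156 = 0.9304

0.9304


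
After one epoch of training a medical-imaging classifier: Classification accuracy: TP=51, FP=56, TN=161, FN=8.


Accuracy = (TP+TN)/(TP+TN+FP+FN)
= (51+161)/(276)
= 212/276 = 76.81%

76.81%


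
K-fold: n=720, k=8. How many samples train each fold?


Fold size = 720/8 = 90
Training per fold = 720 - 90 = 630

630


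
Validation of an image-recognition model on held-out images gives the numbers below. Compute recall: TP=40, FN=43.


Recall = TP/(TP+FN)
= 40/(40+43)
= 40/83 = 48.19%

48.19%


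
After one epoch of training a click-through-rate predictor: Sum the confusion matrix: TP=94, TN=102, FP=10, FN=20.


Total = TP + TN + FP + FN
= 94 + 102 + 10 + 20
= 226
(Predicted positive: 104, predicted negative: 122)

226


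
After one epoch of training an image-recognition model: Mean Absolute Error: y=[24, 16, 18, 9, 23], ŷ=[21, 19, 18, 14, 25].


Absolute errors: |24-21|=3, |16-19|=3, |18-18|=0, |9-14|=5, |23-25|=2
Sum = 13
MAE = 13/5 = 13/5

13/5


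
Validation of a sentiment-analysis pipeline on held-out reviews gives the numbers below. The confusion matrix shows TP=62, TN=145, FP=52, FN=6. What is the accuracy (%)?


Accuracy = (TP+TN)/(TP+TN+FP+FN)
= (62+145)/(265)
= 207/265 = 78.11%

78.11%


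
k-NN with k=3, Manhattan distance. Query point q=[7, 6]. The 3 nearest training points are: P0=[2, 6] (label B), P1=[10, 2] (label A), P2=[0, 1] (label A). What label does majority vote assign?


d(q,P0) = 5  (label B)
d(q,P1) = 7  (label A)
d(q,P2) = 12  (label A)
Votes: A=2, B=1
Majority → A

A


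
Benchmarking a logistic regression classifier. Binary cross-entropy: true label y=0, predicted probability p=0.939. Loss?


BCE = -[y·ln(p) + (1-y)·ln(1-p)]
= -0 - 1·ln(1-0.939)
= -ln(0.061) = 2.7969

2.7969


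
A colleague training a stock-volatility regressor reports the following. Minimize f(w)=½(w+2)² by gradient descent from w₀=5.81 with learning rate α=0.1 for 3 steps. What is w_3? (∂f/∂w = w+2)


step 1: grad = 5.81+2 = 7.81; w = 5.81 - 0.1·(7.81) = 5.029
step 2: grad = 5.029+2 = 7.029; w = 5.029 - 0.1·(7.029) = 4.3261
step 3: grad = 4.3261+2 = 6.3261; w = 4.3261 - 0.1·(6.3261) = 3.69349

3.69349


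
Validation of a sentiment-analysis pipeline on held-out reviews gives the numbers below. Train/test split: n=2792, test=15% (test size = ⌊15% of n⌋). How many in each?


Test = ⌊2792·15/100⌋ = 418
Train = 2792 - 418 = 2374

Train: 2374, Test: 418


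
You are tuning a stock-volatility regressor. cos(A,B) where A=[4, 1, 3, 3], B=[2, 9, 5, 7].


A·B = 4·2 + 1·9 + 3·5 + 3·7 = 53
‖A‖ = √35 = 5.9161, ‖B‖ = √159 = 12.6095
cos = 53/(√35·√159) = 53/√5565 = 0.7105

0.7105


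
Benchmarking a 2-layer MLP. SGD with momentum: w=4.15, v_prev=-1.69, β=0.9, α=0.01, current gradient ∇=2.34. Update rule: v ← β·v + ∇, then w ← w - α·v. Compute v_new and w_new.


v_new = 0.9·-1.69 + 2.34 = -1.521 + 2.34 = 0.819
w_new = 4.15 - 0.01·0.819 = 4.15 - 0.00819 = 4.14181

v_new=0.819, w_new=4.14181


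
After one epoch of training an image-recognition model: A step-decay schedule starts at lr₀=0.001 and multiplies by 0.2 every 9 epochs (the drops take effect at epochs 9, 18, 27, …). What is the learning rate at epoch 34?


n_drops = ⌊34/9⌋ = 3
lr = 0.001·0.2^3 = 0.001·0.008 = 0.000008

0.000008


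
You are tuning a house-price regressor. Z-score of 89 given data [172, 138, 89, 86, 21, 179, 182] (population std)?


μ = 123.8571, σ = 56.2734
z = (89 - 123.8571)/56.2734 = -0.6194

-0.6194


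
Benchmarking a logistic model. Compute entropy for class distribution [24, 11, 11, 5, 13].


Probabilities: [24/64, 11/64, 11/64, 5/64, 13/64] ≈ [0.375, 0.1719, 0.1719, 0.0781, 0.2031]
H = -((24/64)·log₂(24/64) + (11/64)·log₂(11/64) + (11/64)·log₂(11/64) + (5/64)·log₂(5/64) + (13/64)·log₂(13/64))
  = 2.1584 bits

2.1584 bits


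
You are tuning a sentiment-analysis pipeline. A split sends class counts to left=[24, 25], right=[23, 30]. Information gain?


Parent = [47, 55], H_parent = 0.9956
H_left = 0.9997 (n=49), H_right = 0.9874 (n=53)
H_children = (49/102)·0.9997 + (53/102)·0.9874 = 0.9933
IG = 0.9956 - 0.9933 = 0.0023

0.0023


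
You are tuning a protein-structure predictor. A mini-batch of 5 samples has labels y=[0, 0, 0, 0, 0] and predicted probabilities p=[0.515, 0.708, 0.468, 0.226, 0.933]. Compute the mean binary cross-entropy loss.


L[0] = -ln(1-0.515) = -ln(0.485) = 0.7236
L[1] = -ln(1-0.708) = -ln(0.292) = 1.231
L[2] = -ln(1-0.468) = -ln(0.532) = 0.6311
L[3] = -ln(1-0.226) = -ln(0.774) = 0.2562
L[4] = -ln(1-0.933) = -ln(0.067) = 2.7031
mean = (0.7236 + 1.231 + 0.6311 + 0.2562 + 2.7031)/5 = 1.109

1.109


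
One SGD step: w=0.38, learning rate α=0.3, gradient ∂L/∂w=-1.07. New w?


w_new = w - α·∇
= 0.38 - 0.3·-1.07
= 0.38 + 0.321
= 0.701

0.701


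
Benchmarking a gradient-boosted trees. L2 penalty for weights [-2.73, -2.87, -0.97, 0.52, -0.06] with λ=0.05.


‖w‖₂² = (-2.73)² + (-2.87)² + (-0.97)² + (0.52)² + (-0.06)²
     = 7.4529 + 8.2369 + 0.9409 + 0.2704 + 0.0036
     = 16.9047
λ·‖w‖₂² = 0.05·16.9047 = 0.845235

0.845235


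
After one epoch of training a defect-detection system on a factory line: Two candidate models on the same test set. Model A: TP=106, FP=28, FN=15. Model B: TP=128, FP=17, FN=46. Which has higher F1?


Model A: P=106/134=0.791, R=106/121=0.876, F1=2PR/(P+R)=2TP/(2TP+FP+FN)=212/255=0.8314
Model B: P=128/145=0.8828, R=128/174=0.7356, F1=2PR/(P+R)=2TP/(2TP+FP+FN)=256/319=0.8025
0.8314 > 0.8025 → Model A

Model A


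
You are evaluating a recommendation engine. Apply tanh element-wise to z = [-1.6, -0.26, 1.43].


tanh(-1.6) = -0.9217
tanh(-0.26) = -0.2543
tanh(1.43) = 0.8917
result = [-0.9217, -0.2543, 0.8917]

[-0.9217, -0.2543, 0.8917]


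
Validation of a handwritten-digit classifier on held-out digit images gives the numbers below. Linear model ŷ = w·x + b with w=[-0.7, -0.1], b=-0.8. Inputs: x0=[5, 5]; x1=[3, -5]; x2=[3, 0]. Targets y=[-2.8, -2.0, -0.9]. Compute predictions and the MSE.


ŷ0 = (-0.7)·(5) + (-0.1)·(5) - 0.8 = -4.8
ŷ1 = (-0.7)·(3) + (-0.1)·(-5) - 0.8 = -2.4
ŷ2 = (-0.7)·(3) + (-0.1)·(0) - 0.8 = -2.9
errors² = [4.0, 0.16, 4.0]
MSE = 8.1600/3 = 2.72

2.72


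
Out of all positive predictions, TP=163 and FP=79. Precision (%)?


Precision = TP/(TP+FP)
= 163/(163+79)
= 163/242 = 67.36%

67.36%


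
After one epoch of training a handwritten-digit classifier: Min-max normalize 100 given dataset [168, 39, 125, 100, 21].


min=21, max=168
(100-21)/(168-21) = 79/147 = 0.5374

0.5374


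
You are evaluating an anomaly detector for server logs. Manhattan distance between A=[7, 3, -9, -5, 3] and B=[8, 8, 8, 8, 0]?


d = |7-8| + |3-8| + |-9-8| + |-5-8| + |3-0|
  = 1 + 5 + 17 + 13 + 3
  = 39

39


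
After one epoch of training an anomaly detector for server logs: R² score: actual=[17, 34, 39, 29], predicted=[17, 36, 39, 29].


ȳ = 29.75
SS_res = Σ(y-ŷ)² = 4
SS_tot = Σ(y-ȳ)² = 266.75
R² = 1 - SS_res/SS_tot = 1 - 0.015 = 0.985

0.985


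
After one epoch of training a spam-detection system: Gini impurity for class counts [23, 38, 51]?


Probabilities: [23/112, 38/112, 51/112] ≈ [0.2054, 0.3393, 0.4554]
Σpᵢ² = (529 + 1444 + 2601)/112² = 4574/12544
Gini = 1 - Σpᵢ² = 1 - 4574/12544 = 0.6354

0.6354


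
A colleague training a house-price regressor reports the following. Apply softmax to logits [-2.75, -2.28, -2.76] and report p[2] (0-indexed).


Exponentials: e^-2.75=0.0639, e^-2.28=0.1023, e^-2.76=0.0633
Sum = 0.2295
Softmax = [0.2785, 0.4457, 0.2758]
p[2] = 0.0633/0.2295 = 0.2758

0.2758


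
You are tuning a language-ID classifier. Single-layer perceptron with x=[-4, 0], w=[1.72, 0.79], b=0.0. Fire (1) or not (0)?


z = (-4)·(1.72) + (0)·(0.79) + 0.0
  = -6.88
step(z) = 0 (z<0)

0


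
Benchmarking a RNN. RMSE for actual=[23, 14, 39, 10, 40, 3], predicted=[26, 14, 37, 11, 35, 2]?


MSE = 40/6 = 6.6667
RMSE = √(40/6) = 2.582

2.582


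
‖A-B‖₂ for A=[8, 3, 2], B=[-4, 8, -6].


d = √((8+ 4)² + (3-8)² + (2+ 6)²)
  = √(144 + 25 + 64)
  = √233 = 15.2643

15.2643


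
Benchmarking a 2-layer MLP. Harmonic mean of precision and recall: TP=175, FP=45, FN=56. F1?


Precision = 175/220 = 0.7955
Recall = 175/231 = 0.7576
F1 = 2·P·R/(P+R) = 2·TP/(2·TP+FP+FN) = 350/(350+45+56) = 350/451 = 0.7761

0.7761


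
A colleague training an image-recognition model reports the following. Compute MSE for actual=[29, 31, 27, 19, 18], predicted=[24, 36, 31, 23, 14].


Squared errors: (29-24)²=25, (31-36)²=25, (27-31)²=16, (19-23)²=16, (18-14)²=16
Sum = 98
MSE = 98/5 = 98/5

98/5


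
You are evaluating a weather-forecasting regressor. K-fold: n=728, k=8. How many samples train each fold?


Fold size = 728/8 = 91
Training per fold = 728 - 91 = 637

637


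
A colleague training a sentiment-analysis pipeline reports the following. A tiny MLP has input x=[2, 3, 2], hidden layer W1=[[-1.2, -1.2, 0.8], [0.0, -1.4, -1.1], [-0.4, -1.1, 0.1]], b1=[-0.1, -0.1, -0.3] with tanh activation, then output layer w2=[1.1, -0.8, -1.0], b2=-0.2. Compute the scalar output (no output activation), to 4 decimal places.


z1[0] = (-1.2)·(2) + (-1.2)·(3) + (0.8)·(2) - 0.1 = -4.5
z1[1] = (0.0)·(2) + (-1.4)·(3) + (-1.1)·(2) - 0.1 = -6.5
z1[2] = (-0.4)·(2) + (-1.1)·(3) + (0.1)·(2) - 0.3 = -4.2
h = tanh(z1) = [-0.9998, -1.0, -0.9996]
output = (1.1)·(-0.9998) + (-0.8)·(-1.0) + (-1.0)·(-0.9996) - 0.2 = 0.4998

0.4998


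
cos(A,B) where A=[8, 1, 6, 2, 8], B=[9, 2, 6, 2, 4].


A·B = 8·9 + 1·2 + 6·6 + 2·2 + 8·4 = 146
‖A‖ = √169 = 13, ‖B‖ = √141 = 11.8743
cos = 146/(√169·√141) = 146/√23829 = 0.9458

0.9458


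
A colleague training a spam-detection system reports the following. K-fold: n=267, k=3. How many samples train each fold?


Fold size = 267/3 = 89
Training per fold = 267 - 89 = 178

178


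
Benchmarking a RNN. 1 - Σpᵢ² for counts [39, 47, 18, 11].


Probabilities: [39/115, 47/115, 18/115, 11/115] ≈ [0.3391, 0.4087, 0.1565, 0.0957]
Σpᵢ² = (1521 + 2209 + 324 + 121)/115² = 4175/13225
Gini = 1 - Σpᵢ² = 1 - 4175/13225 = 0.6843

0.6843


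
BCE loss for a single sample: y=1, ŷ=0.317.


BCE = -[y·ln(p) + (1-y)·ln(1-p)]
= -1·ln(0.317) - 0
= -ln(0.317) = 1.1489

1.1489


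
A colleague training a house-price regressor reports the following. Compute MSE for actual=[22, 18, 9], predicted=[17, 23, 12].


Squared errors: (22-17)²=25, (18-23)²=25, (9-12)²=9
Sum = 59
MSE = 59/3 = 59/3

59/3


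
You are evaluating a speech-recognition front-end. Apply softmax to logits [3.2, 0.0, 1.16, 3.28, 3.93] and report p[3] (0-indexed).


Exponentials: e^3.2=24.5325, e^0.0=1, e^1.16=3.1899, e^3.28=26.5758, e^3.93=50.907
Sum = 106.2052
Softmax = [0.231, 0.0094, 0.03, 0.2502, 0.4793]
p[3] = 26.5758/106.2052 = 0.2502

0.2502


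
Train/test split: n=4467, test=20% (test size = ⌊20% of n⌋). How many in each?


Test = ⌊4467·20/100⌋ = 893
Train = 4467 - 893 = 3574

Train: 3574, Test: 893


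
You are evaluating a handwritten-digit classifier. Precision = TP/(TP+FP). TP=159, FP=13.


Precision = TP/(TP+FP)
= 159/(159+13)
= 159/172 = 92.44%

92.44%


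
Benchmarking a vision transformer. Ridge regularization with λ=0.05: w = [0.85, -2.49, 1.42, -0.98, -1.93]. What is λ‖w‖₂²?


‖w‖₂² = (0.85)² + (-2.49)² + (1.42)² + (-0.98)² + (-1.93)²
     = 0.7225 + 6.2001 + 2.0164 + 0.9604 + 3.7249
     = 13.6243
λ·‖w‖₂² = 0.05·13.6243 = 0.681215

0.681215


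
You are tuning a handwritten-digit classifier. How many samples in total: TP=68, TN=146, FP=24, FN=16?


Total = TP + TN + FP + FN
= 68 + 146 + 24 + 16
= 254
(Predicted positive: 92, predicted negative: 162)

254


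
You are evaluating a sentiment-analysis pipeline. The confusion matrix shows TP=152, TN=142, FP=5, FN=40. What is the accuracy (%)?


Accuracy = (TP+TN)/(TP+TN+FP+FN)
= (152+142)/(339)
= 294/339 = 86.73%

86.73%


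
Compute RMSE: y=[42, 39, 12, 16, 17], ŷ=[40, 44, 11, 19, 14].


MSE = 48/5 = 9.6
RMSE = √(48/5) = 3.0984

3.0984


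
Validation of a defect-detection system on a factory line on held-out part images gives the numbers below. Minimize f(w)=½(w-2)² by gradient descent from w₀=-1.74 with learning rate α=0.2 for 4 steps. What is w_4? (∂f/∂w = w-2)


step 1: grad = -1.74-2 = -3.74; w = -1.74 - 0.2·(-3.74) = -0.992
step 2: grad = -0.992-2 = -2.992; w = -0.992 - 0.2·(-2.992) = -0.3936
step 3: grad = -0.3936-2 = -2.3936; w = -0.3936 - 0.2·(-2.3936) = 0.08512
step 4: grad = 0.08512-2 = -1.91488; w = 0.08512 - 0.2·(-1.91488) = 0.468096

0.468096


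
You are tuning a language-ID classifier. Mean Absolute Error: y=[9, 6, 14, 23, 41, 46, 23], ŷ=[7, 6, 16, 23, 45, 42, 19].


Absolute errors: |9-7|=2, |6-6|=0, |14-16|=2, |23-23|=0, |41-45|=4, |46-42|=4, |23-19|=4
Sum = 16
MAE = 16/7 = 16/7

16/7


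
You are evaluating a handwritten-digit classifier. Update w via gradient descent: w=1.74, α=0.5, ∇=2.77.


w_new = w - α·∇
= 1.74 - 0.5·2.77
= 1.74 - 1.385
= 0.355

0.355


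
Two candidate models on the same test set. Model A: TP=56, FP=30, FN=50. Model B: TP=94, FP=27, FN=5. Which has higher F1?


Model A: P=56/86=0.6512, R=56/106=0.5283, F1=2PR/(P+R)=2TP/(2TP+FP+FN)=112/192=0.5833
Model B: P=94/121=0.7769, R=94/99=0.9495, F1=2PR/(P+R)=2TP/(2TP+FP+FN)=188/220=0.8545
0.5833 < 0.8545 → Model B

Model B


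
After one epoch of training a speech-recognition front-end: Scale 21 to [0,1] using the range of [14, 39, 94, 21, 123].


min=14, max=123
(21-14)/(123-14) = 7/109 = 0.0642

0.0642


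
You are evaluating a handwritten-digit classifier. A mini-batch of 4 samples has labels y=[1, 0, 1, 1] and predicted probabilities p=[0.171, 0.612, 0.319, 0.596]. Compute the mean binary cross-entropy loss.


L[0] = -ln(0.171) = 1.7661
L[1] = -ln(1-0.612) = -ln(0.388) = 0.9467
L[2] = -ln(0.319) = 1.1426
L[3] = -ln(0.596) = 0.5175
mean = (1.7661 + 0.9467 + 1.1426 + 0.5175)/4 = 1.0932

1.0932


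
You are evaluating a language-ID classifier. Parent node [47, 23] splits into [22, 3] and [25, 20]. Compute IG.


Parent = [47, 23], H_parent = 0.9135
H_left = 0.5294 (n=25), H_right = 0.9911 (n=45)
H_children = (25/70)·0.5294 + (45/70)·0.9911 = 0.8262
IG = 0.9135 - 0.8262 = 0.0873

0.0873


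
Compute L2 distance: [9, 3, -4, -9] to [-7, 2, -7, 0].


d = √((9+ 7)² + (3-2)² + (-4+ 7)² + (-9-0)²)
  = √(256 + 1 + 9 + 81)
  = √347 = 18.6279

18.6279


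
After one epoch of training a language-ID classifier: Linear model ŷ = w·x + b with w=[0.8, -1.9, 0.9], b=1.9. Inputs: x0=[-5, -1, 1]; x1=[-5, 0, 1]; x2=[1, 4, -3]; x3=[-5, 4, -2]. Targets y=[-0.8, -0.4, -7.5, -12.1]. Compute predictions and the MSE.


ŷ0 = (0.8)·(-5) + (-1.9)·(-1) + (0.9)·(1) + 1.9 = 0.7
ŷ1 = (0.8)·(-5) + (-1.9)·(0) + (0.9)·(1) + 1.9 = -1.2
ŷ2 = (0.8)·(1) + (-1.9)·(4) + (0.9)·(-3) + 1.9 = -7.6
ŷ3 = (0.8)·(-5) + (-1.9)·(4) + (0.9)·(-2) + 1.9 = -11.5
errors² = [2.25, 0.64, 0.01, 0.36]
MSE = 3.2600/4 = 0.815

0.815


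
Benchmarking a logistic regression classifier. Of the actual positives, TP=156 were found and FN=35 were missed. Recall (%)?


Recall = TP/(TP+FN)
= 156/(156+35)
= 156/191 = 81.68%

81.68%


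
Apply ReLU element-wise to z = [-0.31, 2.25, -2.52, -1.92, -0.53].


ReLU(-0.31) = max(0, -0.31) = 0.0
ReLU(2.25) = max(0, 2.25) = 2.25
ReLU(-2.52) = max(0, -2.52) = 0.0
ReLU(-1.92) = max(0, -1.92) = 0.0
ReLU(-0.53) = max(0, -0.53) = 0.0
result = [0.0, 2.25, 0.0, 0.0, 0.0]

[0.0, 2.25, 0.0, 0.0, 0.0]


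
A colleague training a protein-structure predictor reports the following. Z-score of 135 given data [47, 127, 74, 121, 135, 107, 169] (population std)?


μ = 111.4286, σ = 37.3702
z = (135 - 111.4286)/37.3702 = 0.6308

0.6308


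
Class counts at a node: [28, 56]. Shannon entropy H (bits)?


Probabilities: [28/84, 56/84] ≈ [0.3333, 0.6667]
H = -((28/84)·log₂(28/84) + (56/84)·log₂(56/84))
  = 0.9183 bits

0.9183 bits


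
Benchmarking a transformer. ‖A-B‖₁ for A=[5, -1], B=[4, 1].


d = |5-4| + |-1-1|
  = 1 + 2
  = 3

3


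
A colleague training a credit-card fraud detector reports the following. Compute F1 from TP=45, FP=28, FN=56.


Precision = 45/73 = 0.6164
Recall = 45/101 = 0.4455
F1 = 2·P·R/(P+R) = 2·TP/(2·TP+FP+FN) = 90/(90+28+56) = 90/174 = 0.5172

0.5172


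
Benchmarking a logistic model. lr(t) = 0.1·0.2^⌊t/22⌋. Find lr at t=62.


n_drops = ⌊62/22⌋ = 2
lr = 0.1·0.2^2 = 0.1·0.04 = 0.004

0.004


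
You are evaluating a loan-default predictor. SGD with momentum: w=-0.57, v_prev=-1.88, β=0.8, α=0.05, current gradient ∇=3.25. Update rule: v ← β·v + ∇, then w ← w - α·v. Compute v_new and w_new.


v_new = 0.8·-1.88 + 3.25 = -1.504 + 3.25 = 1.746
w_new = -0.57 - 0.05·1.746 = -0.57 - 0.0873 = -0.6573

v_new=1.746, w_new=-0.6573


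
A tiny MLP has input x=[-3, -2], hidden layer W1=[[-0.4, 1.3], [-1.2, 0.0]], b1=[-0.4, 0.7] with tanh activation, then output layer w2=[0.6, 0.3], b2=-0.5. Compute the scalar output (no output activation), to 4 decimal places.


z1[0] = (-0.4)·(-3) + (1.3)·(-2) - 0.4 = -1.8
z1[1] = (-1.2)·(-3) + (0.0)·(-2) + 0.7 = 4.3
h = tanh(z1) = [-0.9468, 0.9996]
output = (0.6)·(-0.9468) + (0.3)·(0.9996) - 0.5 = -0.7682

-0.7682


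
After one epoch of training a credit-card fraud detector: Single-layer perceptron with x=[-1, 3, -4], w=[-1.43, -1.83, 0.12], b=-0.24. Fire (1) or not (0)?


z = (-1)·(-1.43) + (3)·(-1.83) + (-4)·(0.12) - 0.24
  = -4.78
step(z) = 0 (z<0)

0


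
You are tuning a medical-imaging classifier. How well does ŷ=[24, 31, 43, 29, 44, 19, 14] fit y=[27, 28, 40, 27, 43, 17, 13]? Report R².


ȳ = 27.8571
SS_res = Σ(y-ŷ)² = 37
SS_tot = Σ(y-ȳ)² = 716.86
R² = 1 - SS_res/SS_tot = 1 - 0.0516 = 0.9484

0.9484


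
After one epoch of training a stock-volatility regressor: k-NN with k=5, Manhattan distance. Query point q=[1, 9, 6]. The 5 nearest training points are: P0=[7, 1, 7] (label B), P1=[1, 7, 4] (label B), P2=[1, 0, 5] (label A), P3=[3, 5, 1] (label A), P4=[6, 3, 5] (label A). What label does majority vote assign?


d(q,P0) = 15  (label B)
d(q,P1) = 4  (label B)
d(q,P2) = 10  (label A)
d(q,P3) = 11  (label A)
d(q,P4) = 12  (label A)
Votes: A=3, B=2
Majority → A

A
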